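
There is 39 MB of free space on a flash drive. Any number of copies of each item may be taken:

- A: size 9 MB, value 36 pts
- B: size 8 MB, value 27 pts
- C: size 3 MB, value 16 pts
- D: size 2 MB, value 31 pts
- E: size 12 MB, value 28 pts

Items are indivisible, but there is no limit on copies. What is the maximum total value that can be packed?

Best value-per-unit is D at 31/2, and filling with it alone uses size 19×2=38. No mix of the others beats 19×31 = 589.

589 pts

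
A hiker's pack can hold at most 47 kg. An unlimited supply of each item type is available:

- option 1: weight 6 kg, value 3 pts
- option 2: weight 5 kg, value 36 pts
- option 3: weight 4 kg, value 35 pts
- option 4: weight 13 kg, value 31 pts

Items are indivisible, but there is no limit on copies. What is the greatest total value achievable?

388 pts

Best value-per-unit is option 3 at 35/4; filling with it alone gives 11×35 = 385.
Optimal mix: 3×option 2 + 8×option 3 → weight 47, value 388.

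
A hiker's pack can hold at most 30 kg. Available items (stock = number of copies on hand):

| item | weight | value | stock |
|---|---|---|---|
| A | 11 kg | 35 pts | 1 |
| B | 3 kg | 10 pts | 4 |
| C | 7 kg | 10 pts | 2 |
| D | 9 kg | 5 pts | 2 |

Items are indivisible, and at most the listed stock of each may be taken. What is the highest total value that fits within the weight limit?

85 pts

Best selections within weight 30 and stock limits:
- 1×A + 4×B + 1×C: weight 30, value 85
- 1×A + 4×B: weight 23, value 75
Best: 85 pts.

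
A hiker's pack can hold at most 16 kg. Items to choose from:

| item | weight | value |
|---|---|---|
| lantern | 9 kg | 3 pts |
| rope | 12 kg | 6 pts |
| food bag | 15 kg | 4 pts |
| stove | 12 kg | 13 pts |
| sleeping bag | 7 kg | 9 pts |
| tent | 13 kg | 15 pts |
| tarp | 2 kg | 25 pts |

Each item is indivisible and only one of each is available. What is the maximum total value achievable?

40 pts

Check high-value combinations within 16 kg:
- tent+tarp: weight 13+2=15, value 15+25=40
- stove+tarp: weight 12+2=14, value 13+25=38
- sleeping bag+tarp: weight 7+2=9, value 9+25=34
- rope+tarp: weight 12+2=14, value 6+25=31
- lantern+tarp: weight 9+2=11, value 3+25=28
Best: 40 pts.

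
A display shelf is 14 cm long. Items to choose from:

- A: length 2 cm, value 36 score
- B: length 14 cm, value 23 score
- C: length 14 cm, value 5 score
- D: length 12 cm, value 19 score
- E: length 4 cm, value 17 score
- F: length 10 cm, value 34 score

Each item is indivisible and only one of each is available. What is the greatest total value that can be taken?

70 score

Check high-value combinations within 14 cm:
- A+F: length 2+10=12, value 36+34=70
- A+D: length 2+12=14, value 36+19=55
- A+E: length 2+4=6, value 36+17=53
- E+F: length 4+10=14, value 17+34=51
Best: 70 score.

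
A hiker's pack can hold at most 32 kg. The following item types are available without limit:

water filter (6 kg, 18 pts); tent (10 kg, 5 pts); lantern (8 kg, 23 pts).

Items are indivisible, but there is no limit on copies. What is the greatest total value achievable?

Best value-per-unit is water filter at 18/6; filling with it alone gives 5×18 = 90.
Optimal mix: 4×water filter + 1×lantern → weight 32, value 95.

95 pts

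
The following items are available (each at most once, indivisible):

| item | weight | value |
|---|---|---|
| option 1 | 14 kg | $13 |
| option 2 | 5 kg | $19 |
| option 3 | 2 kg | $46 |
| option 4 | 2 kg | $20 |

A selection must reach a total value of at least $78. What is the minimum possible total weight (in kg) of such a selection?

Subsets with value ≥ 78, sorted by total weight:
- option 2+option 3+option 4: weight 9, value 85
- option 1+option 3+option 4: weight 18, value 79
- option 1+option 2+option 3: weight 21, value 78
- option 1+option 2+option 3+option 4: weight 23, value 98
Minimum weight: 9 kg.

9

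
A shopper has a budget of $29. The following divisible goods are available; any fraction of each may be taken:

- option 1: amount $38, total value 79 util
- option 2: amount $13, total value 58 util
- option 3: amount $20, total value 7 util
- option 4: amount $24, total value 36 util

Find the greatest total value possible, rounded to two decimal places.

91.26

Take in order of value per unit:
- option 2 (58/13 per unit): all 13 → value 58, running total 58.00
- option 1 (79/38 per unit): 16 of 38 → value 16×79/38 = 33.2632, running total 91.26
Total 91.26.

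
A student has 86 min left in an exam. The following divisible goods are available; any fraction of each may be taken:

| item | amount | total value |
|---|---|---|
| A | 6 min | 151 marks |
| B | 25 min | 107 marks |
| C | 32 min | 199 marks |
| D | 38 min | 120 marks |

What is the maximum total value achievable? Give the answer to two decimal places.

Take in order of value per unit:
- A (151/6 per unit): all 6 → value 151, running total 151.00
- C (199/32 per unit): all 32 → value 199, running total 350.00
- B (107/25 per unit): all 25 → value 107, running total 457.00
- D (120/38 per unit): 23 of 38 → value 23×120/38 = 72.6316, running total 529.63
Total 529.63.

529.63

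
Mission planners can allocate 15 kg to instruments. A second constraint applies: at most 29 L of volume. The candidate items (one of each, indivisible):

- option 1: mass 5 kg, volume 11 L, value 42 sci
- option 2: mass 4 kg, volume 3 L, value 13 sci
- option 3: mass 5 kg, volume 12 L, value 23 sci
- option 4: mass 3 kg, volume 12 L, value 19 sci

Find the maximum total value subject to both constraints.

Feasible sets respecting both limits:
- option 1+option 2+option 3: mass 14, volume 26, value 78
- option 1+option 2+option 4: mass 12, volume 26, value 74
- option 1+option 3: mass 10, volume 23, value 65
Best: 78 sci.

78 sci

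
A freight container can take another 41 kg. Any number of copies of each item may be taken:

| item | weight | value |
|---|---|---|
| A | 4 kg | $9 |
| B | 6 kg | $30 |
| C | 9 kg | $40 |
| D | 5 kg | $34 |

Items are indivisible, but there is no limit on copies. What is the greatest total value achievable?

Best value-per-unit is D at 34/5, and filling with it alone uses weight 8×5=40. No mix of the others beats 8×34 = 272.

$272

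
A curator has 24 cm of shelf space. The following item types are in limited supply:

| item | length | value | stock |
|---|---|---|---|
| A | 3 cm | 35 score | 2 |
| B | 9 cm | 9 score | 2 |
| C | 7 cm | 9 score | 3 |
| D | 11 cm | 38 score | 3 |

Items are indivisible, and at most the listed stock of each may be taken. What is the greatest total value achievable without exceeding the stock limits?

117 score

Top feasible selections:
- 2×A + 1×C + 1×D: length 24, value 117
- 2×A + 1×D: length 17, value 108
- 2×A + 2×C: length 20, value 88
Best: 117 score.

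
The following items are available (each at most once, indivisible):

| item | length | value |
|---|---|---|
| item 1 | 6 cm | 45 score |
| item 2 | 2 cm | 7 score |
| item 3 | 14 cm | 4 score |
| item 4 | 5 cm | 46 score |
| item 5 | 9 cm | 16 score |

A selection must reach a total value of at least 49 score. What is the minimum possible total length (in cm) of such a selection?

Subsets with value ≥ 49, sorted by total length:
- item 2+item 4: length 7, value 53
- item 1+item 2: length 8, value 52
- item 1+item 4: length 11, value 91
Minimum length: 7 cm.

7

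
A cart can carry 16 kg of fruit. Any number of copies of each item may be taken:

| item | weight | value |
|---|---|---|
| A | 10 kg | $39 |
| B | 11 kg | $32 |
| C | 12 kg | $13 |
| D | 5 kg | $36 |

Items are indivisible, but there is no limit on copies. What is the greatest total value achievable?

$108

Best value-per-unit is D at 36/5, and filling with it alone uses weight 3×5=15. No mix of the others beats 3×36 = 108.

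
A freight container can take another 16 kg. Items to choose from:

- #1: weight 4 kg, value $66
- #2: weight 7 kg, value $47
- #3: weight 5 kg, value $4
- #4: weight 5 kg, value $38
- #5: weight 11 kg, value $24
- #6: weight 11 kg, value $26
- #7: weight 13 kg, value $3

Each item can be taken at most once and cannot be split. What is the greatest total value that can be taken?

$151

Check high-value combinations within 16 kg:
- #1+#2+#4: weight 4+7+5=16, value 66+47+38=151
- #1+#2+#3: weight 4+7+5=16, value 66+47+4=117
- #1+#2: weight 4+7=11, value 66+47=113
- #1+#3+#4: weight 4+5+5=14, value 66+4+38=108
Best: $151.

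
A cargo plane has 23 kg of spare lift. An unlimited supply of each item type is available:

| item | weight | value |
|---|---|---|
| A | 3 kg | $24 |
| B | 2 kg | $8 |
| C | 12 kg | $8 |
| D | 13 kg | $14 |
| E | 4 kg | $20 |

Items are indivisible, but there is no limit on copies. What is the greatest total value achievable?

$176

Best value-per-unit is A at 24/3; filling with it alone gives 7×24 = 168.
Optimal mix: 7×A + 1×B → weight 23, value 176.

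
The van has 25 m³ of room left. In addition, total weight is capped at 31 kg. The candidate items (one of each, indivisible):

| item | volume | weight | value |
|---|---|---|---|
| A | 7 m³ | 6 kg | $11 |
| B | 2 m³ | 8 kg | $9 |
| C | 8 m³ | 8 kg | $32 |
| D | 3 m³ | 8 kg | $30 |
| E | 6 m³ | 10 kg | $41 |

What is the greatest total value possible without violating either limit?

$103

Feasible sets respecting both limits:
- C+D+E: volume 17, weight 26, value 103
- A+C+E: volume 21, weight 24, value 84
- A+B+C+D: volume 20, weight 30, value 82
- B+C+E: volume 16, weight 26, value 82
Best: $103.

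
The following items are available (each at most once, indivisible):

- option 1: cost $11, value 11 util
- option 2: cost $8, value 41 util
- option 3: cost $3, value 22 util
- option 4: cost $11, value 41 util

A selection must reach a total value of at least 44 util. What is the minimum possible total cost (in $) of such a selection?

11

Subsets with value ≥ 44, sorted by total cost:
- option 2+option 3: cost 11, value 63
- option 3+option 4: cost 14, value 63
Minimum cost: 11 $.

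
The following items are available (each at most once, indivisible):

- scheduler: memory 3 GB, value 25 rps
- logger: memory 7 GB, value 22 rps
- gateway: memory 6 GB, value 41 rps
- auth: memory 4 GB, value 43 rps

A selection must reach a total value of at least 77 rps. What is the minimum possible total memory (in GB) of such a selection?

Subsets with value ≥ 77, sorted by total memory:
- gateway+auth: memory 10, value 84
- scheduler+gateway+auth: memory 13, value 109
Minimum memory: 10 GB.

10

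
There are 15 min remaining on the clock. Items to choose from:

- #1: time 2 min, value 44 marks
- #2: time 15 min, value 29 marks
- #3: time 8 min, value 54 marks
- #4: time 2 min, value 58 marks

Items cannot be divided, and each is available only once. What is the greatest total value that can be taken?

156 marks

Check high-value combinations within 15 min:
- #1+#3+#4: time 2+8+2=12, value 44+54+58=156
- #3+#4: time 8+2=10, value 54+58=112
- #1+#4: time 2+2=4, value 44+58=102
Best: 156 marks.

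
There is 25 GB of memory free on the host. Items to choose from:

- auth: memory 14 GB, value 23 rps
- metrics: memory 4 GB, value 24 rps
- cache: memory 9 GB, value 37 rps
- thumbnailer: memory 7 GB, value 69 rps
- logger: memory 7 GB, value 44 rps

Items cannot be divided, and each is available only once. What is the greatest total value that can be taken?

150 rps

This is a 0/1 knapsack; check combinations near the capacity.
- cache+thumbnailer+logger: memory 9+7+7=23, value 37+69+44=150
- metrics+thumbnailer+logger: memory 4+7+7=18, value 24+69+44=137
- metrics+cache+thumbnailer: memory 4+9+7=20, value 24+37+69=130
- auth+metrics+thumbnailer: memory 14+4+7=25, value 23+24+69=116
Best: 150 rps.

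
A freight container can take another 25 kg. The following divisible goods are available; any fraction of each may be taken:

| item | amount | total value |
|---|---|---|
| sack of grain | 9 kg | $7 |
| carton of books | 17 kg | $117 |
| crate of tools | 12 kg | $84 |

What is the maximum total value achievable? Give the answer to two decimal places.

Take in order of value per unit:
- crate of tools (84/12 per unit): all 12 → value 84, running total 84.00
- carton of books (117/17 per unit): 13 of 17 → value 13×117/17 = 89.4706, running total 173.47
Total 173.47.

173.47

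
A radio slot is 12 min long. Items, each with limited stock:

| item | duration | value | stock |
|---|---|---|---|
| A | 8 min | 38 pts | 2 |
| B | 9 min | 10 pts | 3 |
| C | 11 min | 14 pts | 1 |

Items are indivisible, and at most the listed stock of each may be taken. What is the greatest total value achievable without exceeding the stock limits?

Top feasible selections:
- 1×A: duration 8, value 38
- 1×C: duration 11, value 14
Best: 38 pts.

38 pts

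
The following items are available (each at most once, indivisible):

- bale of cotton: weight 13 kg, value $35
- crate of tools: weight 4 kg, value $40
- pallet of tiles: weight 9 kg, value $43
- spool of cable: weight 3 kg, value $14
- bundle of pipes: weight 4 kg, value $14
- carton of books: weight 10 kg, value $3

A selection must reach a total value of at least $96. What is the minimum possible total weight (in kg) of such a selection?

Subsets with value ≥ 96, sorted by total weight:
- crate of tools+pallet of tiles+spool of cable: weight 16, value 97
- crate of tools+pallet of tiles+bundle of pipes: weight 17, value 97
Minimum weight: 16 kg.

16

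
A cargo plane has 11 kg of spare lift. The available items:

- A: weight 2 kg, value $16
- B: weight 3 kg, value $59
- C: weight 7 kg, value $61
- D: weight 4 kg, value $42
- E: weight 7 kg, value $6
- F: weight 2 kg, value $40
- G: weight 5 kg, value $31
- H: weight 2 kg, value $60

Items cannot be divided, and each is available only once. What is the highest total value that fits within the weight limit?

$201

Check high-value combinations within 11 kg:
- B+D+F+H: weight 3+4+2+2=11, value 59+42+40+60=201
- A+B+D+H: weight 2+3+4+2=11, value 16+59+42+60=177
- A+B+F+H: weight 2+3+2+2=9, value 16+59+40+60=175
- B+D+H: weight 3+4+2=9, value 59+42+60=161
- C+F+H: weight 7+2+2=11, value 61+40+60=161
Best: $201.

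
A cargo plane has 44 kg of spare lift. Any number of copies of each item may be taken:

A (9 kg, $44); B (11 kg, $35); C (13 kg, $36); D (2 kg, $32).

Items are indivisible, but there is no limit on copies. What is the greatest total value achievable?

$704

Best value-per-unit is D at 32/2, and filling with it alone uses weight 22×2=44. No mix of the others beats 22×32 = 704.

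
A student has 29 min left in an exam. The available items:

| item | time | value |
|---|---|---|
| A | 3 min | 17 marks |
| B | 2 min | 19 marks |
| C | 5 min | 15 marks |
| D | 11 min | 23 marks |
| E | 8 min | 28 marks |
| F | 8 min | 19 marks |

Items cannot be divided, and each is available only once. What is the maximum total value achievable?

102 marks

Check high-value combinations within 29 min:
- A+B+C+D+E: time 3+2+5+11+8=29, value 17+19+15+23+28=102
- A+B+C+E+F: time 3+2+5+8+8=26, value 17+19+15+28+19=98
- A+B+C+D+F: time 3+2+5+11+8=29, value 17+19+15+23+19=93
Best: 102 marks.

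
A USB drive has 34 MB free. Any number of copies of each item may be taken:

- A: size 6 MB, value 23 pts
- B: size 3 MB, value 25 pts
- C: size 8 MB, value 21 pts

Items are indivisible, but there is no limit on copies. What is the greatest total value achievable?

275 pts

Best value-per-unit is B at 25/3, and filling with it alone uses size 11×3=33. No mix of the others beats 11×25 = 275.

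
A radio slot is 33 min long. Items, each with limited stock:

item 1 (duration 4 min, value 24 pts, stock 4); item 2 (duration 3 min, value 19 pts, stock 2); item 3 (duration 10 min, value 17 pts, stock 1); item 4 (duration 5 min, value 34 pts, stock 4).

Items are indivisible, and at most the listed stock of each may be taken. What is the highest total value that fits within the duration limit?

212 pts

Top feasible selections:
- 3×item 1 + 2×item 2 + 3×item 4: duration 33, value 212
- 3×item 1 + 4×item 4: duration 32, value 208
- 2×item 1 + 1×item 2 + 4×item 4: duration 31, value 203
- 4×item 1 + 2×item 2 + 2×item 4: duration 32, value 202
Best: 212 pts.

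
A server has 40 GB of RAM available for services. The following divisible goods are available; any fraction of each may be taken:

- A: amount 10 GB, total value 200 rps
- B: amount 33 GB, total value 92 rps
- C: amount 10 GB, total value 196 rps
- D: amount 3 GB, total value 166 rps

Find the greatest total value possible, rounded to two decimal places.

Take in order of value per unit:
- D (166/3 per unit): all 3 → value 166, running total 166.00
- A (200/10 per unit): all 10 → value 200, running total 366.00
- C (196/10 per unit): all 10 → value 196, running total 562.00
- B (92/33 per unit): 17 of 33 → value 17×92/33 = 47.3939, running total 609.39
Total 609.39.

609.39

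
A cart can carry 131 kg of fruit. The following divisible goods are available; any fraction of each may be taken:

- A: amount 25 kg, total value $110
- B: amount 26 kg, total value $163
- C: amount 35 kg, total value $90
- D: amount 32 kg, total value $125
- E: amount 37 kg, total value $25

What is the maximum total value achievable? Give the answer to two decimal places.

Take in order of value per unit:
- B (163/26 per unit): all 26 → value 163, running total 163.00
- A (110/25 per unit): all 25 → value 110, running total 273.00
- D (125/32 per unit): all 32 → value 125, running total 398.00
- C (90/35 per unit): all 35 → value 90, running total 488.00
- E (25/37 per unit): 13 of 37 → value 13×25/37 = 8.7838, running total 496.78
Total 496.78.

496.78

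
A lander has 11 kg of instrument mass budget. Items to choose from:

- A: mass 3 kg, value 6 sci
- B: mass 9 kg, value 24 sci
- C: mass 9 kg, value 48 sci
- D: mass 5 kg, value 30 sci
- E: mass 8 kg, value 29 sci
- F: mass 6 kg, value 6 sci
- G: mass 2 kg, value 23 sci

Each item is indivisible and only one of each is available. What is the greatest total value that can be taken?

Check high-value combinations within 11 kg:
- C+G: mass 9+2=11, value 48+23=71
- A+D+G: mass 3+5+2=10, value 6+30+23=59
- D+G: mass 5+2=7, value 30+23=53
Best: 71 sci.

71 sci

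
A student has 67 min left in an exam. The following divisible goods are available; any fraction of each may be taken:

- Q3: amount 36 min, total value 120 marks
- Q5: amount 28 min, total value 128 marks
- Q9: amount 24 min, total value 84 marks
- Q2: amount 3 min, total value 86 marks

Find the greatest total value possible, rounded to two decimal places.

Take in order of value per unit:
- Q2 (86/3 per unit): all 3 → value 86, running total 86.00
- Q5 (128/28 per unit): all 28 → value 128, running total 214.00
- Q9 (84/24 per unit): all 24 → value 84, running total 298.00
- Q3 (120/36 per unit): 12 of 36 → value 12×120/36 = 40.0000, running total 338.00
Total 338.00.

338.00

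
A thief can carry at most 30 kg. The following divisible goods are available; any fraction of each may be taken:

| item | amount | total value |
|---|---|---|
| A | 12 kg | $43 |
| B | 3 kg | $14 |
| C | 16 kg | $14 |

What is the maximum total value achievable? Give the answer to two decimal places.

70.13

Take in order of value per unit:
- B (14/3 per unit): all 3 → value 14, running total 14.00
- A (43/12 per unit): all 12 → value 43, running total 57.00
- C (14/16 per unit): 15 of 16 → value 15×14/16 = 13.1250, running total 70.13
Total 70.13.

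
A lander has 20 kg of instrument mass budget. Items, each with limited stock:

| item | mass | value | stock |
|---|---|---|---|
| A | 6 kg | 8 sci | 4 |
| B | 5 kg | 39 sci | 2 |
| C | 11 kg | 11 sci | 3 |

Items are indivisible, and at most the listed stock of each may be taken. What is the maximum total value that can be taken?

86 sci

Best selections within mass 20 and stock limits:
- 1×A + 2×B: mass 16, value 86
- 2×B: mass 10, value 78
- 2×A + 1×B: mass 17, value 55
- 1×B + 1×C: mass 16, value 50
Best: 86 sci.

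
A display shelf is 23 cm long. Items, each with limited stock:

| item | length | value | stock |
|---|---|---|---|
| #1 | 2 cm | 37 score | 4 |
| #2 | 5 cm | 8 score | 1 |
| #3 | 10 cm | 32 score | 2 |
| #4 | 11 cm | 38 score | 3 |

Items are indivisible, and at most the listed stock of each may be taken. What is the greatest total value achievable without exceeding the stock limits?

Best selections within length 23 and stock limits:
- 4×#1 + 1×#2 + 1×#3: length 23, value 188
- 4×#1 + 1×#4: length 19, value 186
- 4×#1 + 1×#3: length 18, value 180
Best: 188 score.

188 score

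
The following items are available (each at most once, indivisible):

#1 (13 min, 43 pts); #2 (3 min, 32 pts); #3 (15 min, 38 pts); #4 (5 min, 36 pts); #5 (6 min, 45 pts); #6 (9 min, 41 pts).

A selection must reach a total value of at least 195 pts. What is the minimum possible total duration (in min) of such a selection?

36

Subsets with value ≥ 195, sorted by total duration:
- #1+#2+#4+#5+#6: duration 36, value 197
- #1+#2+#3+#5+#6: duration 46, value 199
- #1+#3+#4+#5+#6: duration 48, value 203
- #1+#2+#3+#4+#5+#6: duration 51, value 235
Minimum duration: 36 min.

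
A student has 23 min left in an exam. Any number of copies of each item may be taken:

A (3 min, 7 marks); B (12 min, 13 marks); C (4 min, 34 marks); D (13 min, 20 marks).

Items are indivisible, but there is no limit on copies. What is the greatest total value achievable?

Best value-per-unit is C at 34/4; filling with it alone gives 5×34 = 170.
Optimal mix: 1×A + 5×C → time 23, value 177.

177 marks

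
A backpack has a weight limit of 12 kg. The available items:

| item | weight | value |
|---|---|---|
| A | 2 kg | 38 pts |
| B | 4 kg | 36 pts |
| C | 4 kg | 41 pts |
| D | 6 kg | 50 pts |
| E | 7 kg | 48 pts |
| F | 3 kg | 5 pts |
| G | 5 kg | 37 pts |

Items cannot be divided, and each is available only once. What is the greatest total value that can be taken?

129 pts

Check high-value combinations within 12 kg:
- A+C+D: weight 2+4+6=12, value 38+41+50=129
- A+B+D: weight 2+4+6=12, value 38+36+50=124
- A+C+G: weight 2+4+5=11, value 38+41+37=116
- A+B+C: weight 2+4+4=10, value 38+36+41=115
- A+B+G: weight 2+4+5=11, value 38+36+37=111
Best: 129 pts.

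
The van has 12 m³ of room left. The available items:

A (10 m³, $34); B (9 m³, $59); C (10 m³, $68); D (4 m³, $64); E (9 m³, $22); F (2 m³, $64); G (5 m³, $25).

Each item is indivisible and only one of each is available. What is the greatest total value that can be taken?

Check high-value combinations within 12 m³:
- D+F+G: volume 4+2+5=11, value 64+64+25=153
- C+F: volume 10+2=12, value 68+64=132
- D+F: volume 4+2=6, value 64+64=128
- B+F: volume 9+2=11, value 59+64=123
Best: $153.

$153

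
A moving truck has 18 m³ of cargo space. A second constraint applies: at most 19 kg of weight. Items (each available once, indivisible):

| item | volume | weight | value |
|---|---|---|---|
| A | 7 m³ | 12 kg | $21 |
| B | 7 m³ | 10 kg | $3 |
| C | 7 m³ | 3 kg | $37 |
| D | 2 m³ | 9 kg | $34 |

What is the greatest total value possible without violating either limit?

$71

Feasible sets respecting both limits:
- C+D: volume 9, weight 12, value 71
- A+C: volume 14, weight 15, value 58
- B+C: volume 14, weight 13, value 40
- C: volume 7, weight 3, value 37
Best: $71.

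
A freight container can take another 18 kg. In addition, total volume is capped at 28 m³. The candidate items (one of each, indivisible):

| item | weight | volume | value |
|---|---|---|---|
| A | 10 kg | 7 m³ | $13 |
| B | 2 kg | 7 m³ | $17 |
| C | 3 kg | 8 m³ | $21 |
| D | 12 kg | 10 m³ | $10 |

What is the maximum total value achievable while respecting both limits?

$51

Feasible sets respecting both limits:
- A+B+C: weight 15, volume 22, value 51
- B+C+D: weight 17, volume 25, value 48
- B+C: weight 5, volume 15, value 38
- A+C: weight 13, volume 15, value 34
Best: $51.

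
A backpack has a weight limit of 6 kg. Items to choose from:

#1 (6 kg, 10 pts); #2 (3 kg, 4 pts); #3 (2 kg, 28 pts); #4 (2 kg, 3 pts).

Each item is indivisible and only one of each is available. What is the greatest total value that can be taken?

Check high-value combinations within 6 kg:
- #2+#3: weight 3+2=5, value 4+28=32
- #3+#4: weight 2+2=4, value 28+3=31
- #3: weight 2, value 28
- #1: weight 6, value 10
- #2+#4: weight 3+2=5, value 4+3=7
Best: 32 pts.

32 pts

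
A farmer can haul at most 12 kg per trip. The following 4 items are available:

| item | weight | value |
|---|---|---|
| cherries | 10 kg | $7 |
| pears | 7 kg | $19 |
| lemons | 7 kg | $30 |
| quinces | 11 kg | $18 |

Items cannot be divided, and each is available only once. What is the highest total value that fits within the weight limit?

$30

Check high-value combinations within 12 kg:
- lemons: weight 7, value 30
- pears: weight 7, value 19
- quinces: weight 11, value 18
Best: $30.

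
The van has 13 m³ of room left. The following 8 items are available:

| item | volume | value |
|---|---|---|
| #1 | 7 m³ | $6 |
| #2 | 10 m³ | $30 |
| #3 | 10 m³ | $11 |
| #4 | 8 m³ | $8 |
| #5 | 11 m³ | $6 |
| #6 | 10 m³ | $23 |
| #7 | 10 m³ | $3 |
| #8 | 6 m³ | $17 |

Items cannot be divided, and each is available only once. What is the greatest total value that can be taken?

$30

Check high-value combinations within 13 m³:
- #2: volume 10, value 30
- #6: volume 10, value 23
- #1+#8: volume 7+6=13, value 6+17=23
- #8: volume 6, value 17
Best: $30.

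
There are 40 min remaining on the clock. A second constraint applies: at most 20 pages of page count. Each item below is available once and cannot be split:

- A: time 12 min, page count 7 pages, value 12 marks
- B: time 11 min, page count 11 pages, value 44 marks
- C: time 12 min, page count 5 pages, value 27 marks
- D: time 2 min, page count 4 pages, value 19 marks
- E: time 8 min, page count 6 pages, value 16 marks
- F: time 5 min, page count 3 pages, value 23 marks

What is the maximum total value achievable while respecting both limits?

94 marks

Feasible sets respecting both limits:
- B+C+F: time 28, page count 19, value 94
- B+C+D: time 25, page count 20, value 90
- B+D+F: time 18, page count 18, value 86
- C+D+E+F: time 27, page count 18, value 85
Best: 94 marks.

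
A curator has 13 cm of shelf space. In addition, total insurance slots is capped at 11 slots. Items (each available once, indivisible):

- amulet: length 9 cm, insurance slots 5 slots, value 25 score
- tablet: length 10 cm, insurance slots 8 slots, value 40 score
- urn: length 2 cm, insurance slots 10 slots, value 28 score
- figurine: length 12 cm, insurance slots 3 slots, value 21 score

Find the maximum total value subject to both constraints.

Feasible sets respecting both limits:
- tablet: length 10, insurance slots 8, value 40
- urn: length 2, insurance slots 10, value 28
- amulet: length 9, insurance slots 5, value 25
- figurine: length 12, insurance slots 3, value 21
Best: 40 score.

40 score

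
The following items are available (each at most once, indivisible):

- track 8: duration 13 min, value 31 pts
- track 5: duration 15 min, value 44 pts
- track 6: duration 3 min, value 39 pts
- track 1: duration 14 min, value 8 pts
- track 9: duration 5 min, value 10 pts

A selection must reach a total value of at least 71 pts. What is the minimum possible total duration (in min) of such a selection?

Subsets with value ≥ 71, sorted by total duration:
- track 5+track 6: duration 18, value 83
- track 8+track 6+track 9: duration 21, value 80
- track 5+track 6+track 9: duration 23, value 93
- track 8+track 5: duration 28, value 75
Minimum duration: 18 min.

18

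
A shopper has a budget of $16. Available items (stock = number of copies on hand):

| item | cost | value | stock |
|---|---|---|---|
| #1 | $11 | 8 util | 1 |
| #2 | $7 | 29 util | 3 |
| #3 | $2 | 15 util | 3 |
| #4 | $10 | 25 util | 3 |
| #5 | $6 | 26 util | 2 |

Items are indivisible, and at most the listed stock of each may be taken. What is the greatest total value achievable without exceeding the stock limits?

82 util

Top feasible selections:
- 2×#3 + 2×#5: cost 16, value 82
- 1×#2 + 3×#3: cost 13, value 74
- 2×#2 + 1×#3: cost 16, value 73
Best: 82 util.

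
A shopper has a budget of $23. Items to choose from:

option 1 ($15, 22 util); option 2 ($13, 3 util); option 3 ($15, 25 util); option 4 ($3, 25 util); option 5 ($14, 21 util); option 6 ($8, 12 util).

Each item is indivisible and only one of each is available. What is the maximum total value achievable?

50 util

Check high-value combinations within $23:
- option 3+option 4: cost 15+3=18, value 25+25=50
- option 1+option 4: cost 15+3=18, value 22+25=47
- option 4+option 5: cost 3+14=17, value 25+21=46
- option 4+option 6: cost 3+8=11, value 25+12=37
- option 3+option 6: cost 15+8=23, value 25+12=37
Best: 50 util.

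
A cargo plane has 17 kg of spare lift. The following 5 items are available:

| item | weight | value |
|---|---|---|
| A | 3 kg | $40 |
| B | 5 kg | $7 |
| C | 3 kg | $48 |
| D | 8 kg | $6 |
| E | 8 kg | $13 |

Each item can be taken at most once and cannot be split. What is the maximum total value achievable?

$101

Check high-value combinations within 17 kg:
- A+C+E: weight 3+3+8=14, value 40+48+13=101
- A+B+C: weight 3+5+3=11, value 40+7+48=95
- A+C+D: weight 3+3+8=14, value 40+48+6=94
- A+C: weight 3+3=6, value 40+48=88
- B+C+E: weight 5+3+8=16, value 7+48+13=68
Best: $101.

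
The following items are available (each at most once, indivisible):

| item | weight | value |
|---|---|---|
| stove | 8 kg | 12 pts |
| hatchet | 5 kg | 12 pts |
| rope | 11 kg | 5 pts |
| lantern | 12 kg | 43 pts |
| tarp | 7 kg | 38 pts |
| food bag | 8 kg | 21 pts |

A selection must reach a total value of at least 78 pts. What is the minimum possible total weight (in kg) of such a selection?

Subsets with value ≥ 78, sorted by total weight:
- lantern+tarp: weight 19, value 81
- hatchet+lantern+tarp: weight 24, value 93
- lantern+tarp+food bag: weight 27, value 102
- stove+lantern+tarp: weight 27, value 93
Minimum weight: 19 kg.

19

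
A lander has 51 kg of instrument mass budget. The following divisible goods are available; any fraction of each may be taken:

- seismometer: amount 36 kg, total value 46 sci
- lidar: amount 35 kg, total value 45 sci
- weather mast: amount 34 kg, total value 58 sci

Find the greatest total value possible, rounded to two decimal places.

79.86

Take in order of value per unit:
- weather mast (58/34 per unit): all 34 → value 58, running total 58.00
- lidar (45/35 per unit): 17 of 35 → value 17×45/35 = 21.8571, running total 79.86
Total 79.86.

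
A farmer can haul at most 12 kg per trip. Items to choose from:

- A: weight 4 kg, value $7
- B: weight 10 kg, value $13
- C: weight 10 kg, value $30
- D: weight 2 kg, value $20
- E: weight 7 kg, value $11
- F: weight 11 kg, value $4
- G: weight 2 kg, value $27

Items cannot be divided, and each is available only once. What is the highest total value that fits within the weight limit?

$58

Check high-value combinations within 12 kg:
- D+E+G: weight 2+7+2=11, value 20+11+27=58
- C+G: weight 10+2=12, value 30+27=57
- A+D+G: weight 4+2+2=8, value 7+20+27=54
Best: $58.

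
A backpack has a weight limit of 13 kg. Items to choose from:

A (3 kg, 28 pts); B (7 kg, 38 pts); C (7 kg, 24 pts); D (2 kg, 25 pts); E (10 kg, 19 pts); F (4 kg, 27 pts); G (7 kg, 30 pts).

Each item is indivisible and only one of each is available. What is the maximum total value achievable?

Check high-value combinations within 13 kg:
- A+B+D: weight 3+7+2=12, value 28+38+25=91
- B+D+F: weight 7+2+4=13, value 38+25+27=90
- A+D+G: weight 3+2+7=12, value 28+25+30=83
- D+F+G: weight 2+4+7=13, value 25+27+30=82
- A+D+F: weight 3+2+4=9, value 28+25+27=80
Best: 91 pts.

91 pts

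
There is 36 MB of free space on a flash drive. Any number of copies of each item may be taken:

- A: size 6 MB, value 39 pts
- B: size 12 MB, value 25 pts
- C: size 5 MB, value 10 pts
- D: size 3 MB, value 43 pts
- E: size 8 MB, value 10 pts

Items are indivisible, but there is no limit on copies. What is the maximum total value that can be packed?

Best value-per-unit is D at 43/3, and filling with it alone uses size 12×3=36. No mix of the others beats 12×43 = 516.

516 pts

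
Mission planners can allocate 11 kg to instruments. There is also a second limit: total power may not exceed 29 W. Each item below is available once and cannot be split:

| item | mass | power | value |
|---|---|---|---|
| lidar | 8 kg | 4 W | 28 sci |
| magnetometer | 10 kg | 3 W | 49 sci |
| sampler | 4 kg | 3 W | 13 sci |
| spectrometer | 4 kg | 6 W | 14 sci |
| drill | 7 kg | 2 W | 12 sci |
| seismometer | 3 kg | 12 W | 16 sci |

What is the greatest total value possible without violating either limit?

Feasible sets respecting both limits:
- magnetometer: mass 10, power 3, value 49
- lidar+seismometer: mass 11, power 16, value 44
- sampler+spectrometer+seismometer: mass 11, power 21, value 43
- spectrometer+seismometer: mass 7, power 18, value 30
Best: 49 sci.

49 sci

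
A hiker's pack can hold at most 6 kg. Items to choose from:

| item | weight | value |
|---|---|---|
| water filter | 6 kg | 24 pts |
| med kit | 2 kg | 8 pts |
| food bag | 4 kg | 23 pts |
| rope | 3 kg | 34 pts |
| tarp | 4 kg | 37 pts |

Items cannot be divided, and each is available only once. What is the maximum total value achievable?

45 pts

Check high-value combinations within 6 kg:
- med kit+tarp: weight 2+4=6, value 8+37=45
- med kit+rope: weight 2+3=5, value 8+34=42
- tarp: weight 4, value 37
- rope: weight 3, value 34
Best: 45 pts.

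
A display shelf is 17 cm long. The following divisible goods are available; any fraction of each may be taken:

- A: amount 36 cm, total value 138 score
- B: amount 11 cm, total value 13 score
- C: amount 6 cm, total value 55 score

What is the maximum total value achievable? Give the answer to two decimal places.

97.17

Take in order of value per unit:
- C (55/6 per unit): all 6 → value 55, running total 55.00
- A (138/36 per unit): 11 of 36 → value 11×138/36 = 42.1667, running total 97.17
Total 97.17.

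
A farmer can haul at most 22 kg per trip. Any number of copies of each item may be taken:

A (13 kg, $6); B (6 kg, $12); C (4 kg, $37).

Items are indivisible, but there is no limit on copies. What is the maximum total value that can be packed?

Best value-per-unit is C at 37/4, and filling with it alone uses weight 5×4=20. No mix of the others beats 5×37 = 185.

$185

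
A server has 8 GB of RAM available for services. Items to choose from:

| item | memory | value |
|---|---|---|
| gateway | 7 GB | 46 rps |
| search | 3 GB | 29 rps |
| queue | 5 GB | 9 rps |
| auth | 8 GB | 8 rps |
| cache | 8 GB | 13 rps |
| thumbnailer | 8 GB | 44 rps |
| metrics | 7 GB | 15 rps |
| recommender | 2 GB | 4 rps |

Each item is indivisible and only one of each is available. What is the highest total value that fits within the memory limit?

46 rps

Check high-value combinations within 8 GB:
- gateway: memory 7, value 46
- thumbnailer: memory 8, value 44
- search+queue: memory 3+5=8, value 29+9=38
- search+recommender: memory 3+2=5, value 29+4=33
- search: memory 3, value 29
Best: 46 rps.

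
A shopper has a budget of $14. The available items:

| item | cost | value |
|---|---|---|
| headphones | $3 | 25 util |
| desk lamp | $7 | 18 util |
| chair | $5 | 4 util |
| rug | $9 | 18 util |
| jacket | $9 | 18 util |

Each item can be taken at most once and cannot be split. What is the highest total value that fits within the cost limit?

Check high-value combinations within $14:
- headphones+desk lamp: cost 3+7=10, value 25+18=43
- headphones+rug: cost 3+9=12, value 25+18=43
- headphones+jacket: cost 3+9=12, value 25+18=43
- headphones+chair: cost 3+5=8, value 25+4=29
Best: 43 util.

43 util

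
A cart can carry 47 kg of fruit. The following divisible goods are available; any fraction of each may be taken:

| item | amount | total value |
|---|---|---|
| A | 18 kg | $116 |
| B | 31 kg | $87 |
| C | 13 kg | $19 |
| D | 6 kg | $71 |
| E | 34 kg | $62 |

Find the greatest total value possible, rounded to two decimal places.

Take in order of value per unit:
- D (71/6 per unit): all 6 → value 71, running total 71.00
- A (116/18 per unit): all 18 → value 116, running total 187.00
- B (87/31 per unit): 23 of 31 → value 23×87/31 = 64.5484, running total 251.55
Total 251.55.

251.55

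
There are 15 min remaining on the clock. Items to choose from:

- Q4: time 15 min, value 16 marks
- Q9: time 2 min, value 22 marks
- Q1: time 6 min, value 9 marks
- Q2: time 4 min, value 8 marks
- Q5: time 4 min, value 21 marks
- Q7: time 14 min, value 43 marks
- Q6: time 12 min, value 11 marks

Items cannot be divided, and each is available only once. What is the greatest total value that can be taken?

52 marks

This is a 0/1 knapsack; check combinations near the capacity.
- Q9+Q1+Q5: time 2+6+4=12, value 22+9+21=52
- Q9+Q2+Q5: time 2+4+4=10, value 22+8+21=51
- Q9+Q5: time 2+4=6, value 22+21=43
- Q7: time 14, value 43
- Q9+Q1+Q2: time 2+6+4=12, value 22+9+8=39
Best: 52 marks.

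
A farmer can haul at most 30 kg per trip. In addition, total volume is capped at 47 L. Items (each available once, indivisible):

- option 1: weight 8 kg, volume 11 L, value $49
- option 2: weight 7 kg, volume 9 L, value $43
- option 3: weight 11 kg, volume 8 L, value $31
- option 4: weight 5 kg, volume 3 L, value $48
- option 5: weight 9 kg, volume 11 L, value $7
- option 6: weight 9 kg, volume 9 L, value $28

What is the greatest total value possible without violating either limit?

$168

Feasible sets respecting both limits:
- option 1+option 2+option 4+option 6: weight 29, volume 32, value 168
- option 1+option 2+option 4+option 5: weight 29, volume 34, value 147
- option 1+option 2+option 4: weight 20, volume 23, value 140
- option 1+option 3+option 4: weight 24, volume 22, value 128
Best: $168.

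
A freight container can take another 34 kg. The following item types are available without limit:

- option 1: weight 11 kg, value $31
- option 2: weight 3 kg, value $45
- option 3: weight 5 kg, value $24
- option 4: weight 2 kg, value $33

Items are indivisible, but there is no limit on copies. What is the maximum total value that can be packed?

$561

Best value-per-unit is option 4 at 33/2, and filling with it alone uses weight 17×2=34. No mix of the others beats 17×33 = 561.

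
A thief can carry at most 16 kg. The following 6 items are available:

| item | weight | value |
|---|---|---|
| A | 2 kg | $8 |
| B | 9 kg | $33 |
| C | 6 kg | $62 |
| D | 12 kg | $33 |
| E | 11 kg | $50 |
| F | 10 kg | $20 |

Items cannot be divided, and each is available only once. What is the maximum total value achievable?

Check high-value combinations within 16 kg:
- B+C: weight 9+6=15, value 33+62=95
- C+F: weight 6+10=16, value 62+20=82
- A+C: weight 2+6=8, value 8+62=70
- C: weight 6, value 62
Best: $95.

$95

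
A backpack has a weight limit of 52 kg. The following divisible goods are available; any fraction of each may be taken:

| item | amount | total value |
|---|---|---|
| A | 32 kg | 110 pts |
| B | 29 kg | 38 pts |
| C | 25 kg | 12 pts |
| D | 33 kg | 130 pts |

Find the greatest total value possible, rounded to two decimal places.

Take in order of value per unit:
- D (130/33 per unit): all 33 → value 130, running total 130.00
- A (110/32 per unit): 19 of 32 → value 19×110/32 = 65.3125, running total 195.31
Total 195.31.

195.31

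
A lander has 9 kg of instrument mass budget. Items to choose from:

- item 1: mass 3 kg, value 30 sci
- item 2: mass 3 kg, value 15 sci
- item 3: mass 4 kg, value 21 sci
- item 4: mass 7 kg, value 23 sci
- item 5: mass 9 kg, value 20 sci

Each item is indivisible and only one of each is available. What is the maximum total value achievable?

Check high-value combinations within 9 kg:
- item 1+item 3: mass 3+4=7, value 30+21=51
- item 1+item 2: mass 3+3=6, value 30+15=45
- item 2+item 3: mass 3+4=7, value 15+21=36
- item 1: mass 3, value 30
- item 4: mass 7, value 23
Best: 51 sci.

51 sci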